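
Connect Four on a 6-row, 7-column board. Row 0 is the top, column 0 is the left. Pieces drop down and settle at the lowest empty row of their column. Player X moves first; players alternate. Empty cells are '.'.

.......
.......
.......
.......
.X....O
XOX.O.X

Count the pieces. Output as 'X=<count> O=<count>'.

X=4 O=3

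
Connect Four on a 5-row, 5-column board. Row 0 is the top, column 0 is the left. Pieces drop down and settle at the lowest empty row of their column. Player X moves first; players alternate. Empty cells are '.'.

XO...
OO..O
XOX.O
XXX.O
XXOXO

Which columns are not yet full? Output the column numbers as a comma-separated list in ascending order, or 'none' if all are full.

col 0: top cell = 'X' → FULL
col 1: top cell = 'O' → FULL
col 2: top cell = '.' → open
col 3: top cell = '.' → open
col 4: top cell = '.' → open

Answer: 2,3,4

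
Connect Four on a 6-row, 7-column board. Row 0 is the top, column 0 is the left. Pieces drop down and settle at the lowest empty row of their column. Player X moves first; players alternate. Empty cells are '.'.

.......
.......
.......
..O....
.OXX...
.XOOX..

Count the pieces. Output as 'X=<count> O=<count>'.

X=4 O=4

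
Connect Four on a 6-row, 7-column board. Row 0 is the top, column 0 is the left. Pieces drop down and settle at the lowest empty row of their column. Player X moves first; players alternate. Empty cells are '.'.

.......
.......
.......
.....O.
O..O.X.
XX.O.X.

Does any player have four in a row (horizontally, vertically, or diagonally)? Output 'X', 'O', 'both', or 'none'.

none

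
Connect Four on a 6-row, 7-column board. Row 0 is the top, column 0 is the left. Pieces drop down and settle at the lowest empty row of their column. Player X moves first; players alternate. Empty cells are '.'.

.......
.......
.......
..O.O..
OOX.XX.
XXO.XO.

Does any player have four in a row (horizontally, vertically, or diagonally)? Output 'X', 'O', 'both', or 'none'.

none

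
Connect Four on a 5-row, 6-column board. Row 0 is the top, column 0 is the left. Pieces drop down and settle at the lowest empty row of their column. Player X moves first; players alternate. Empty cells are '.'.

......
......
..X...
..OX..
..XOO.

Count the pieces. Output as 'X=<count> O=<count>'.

X=3 O=3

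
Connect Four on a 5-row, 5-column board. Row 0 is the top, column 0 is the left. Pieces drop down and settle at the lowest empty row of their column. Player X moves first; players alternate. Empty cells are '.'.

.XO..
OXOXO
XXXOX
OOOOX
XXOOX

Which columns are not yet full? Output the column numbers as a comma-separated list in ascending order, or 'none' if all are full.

Answer: 0,3,4

Derivation:
col 0: top cell = '.' → open
col 1: top cell = 'X' → FULL
col 2: top cell = 'O' → FULL
col 3: top cell = '.' → open
col 4: top cell = '.' → open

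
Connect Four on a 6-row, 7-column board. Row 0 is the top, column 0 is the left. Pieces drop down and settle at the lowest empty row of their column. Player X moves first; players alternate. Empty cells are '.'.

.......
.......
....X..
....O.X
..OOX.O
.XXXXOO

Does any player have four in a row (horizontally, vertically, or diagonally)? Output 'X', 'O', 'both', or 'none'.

X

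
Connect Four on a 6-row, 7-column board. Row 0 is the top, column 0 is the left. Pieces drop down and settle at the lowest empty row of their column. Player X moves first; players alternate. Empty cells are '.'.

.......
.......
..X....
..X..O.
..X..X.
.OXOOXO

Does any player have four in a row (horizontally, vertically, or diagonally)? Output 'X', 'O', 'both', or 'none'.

X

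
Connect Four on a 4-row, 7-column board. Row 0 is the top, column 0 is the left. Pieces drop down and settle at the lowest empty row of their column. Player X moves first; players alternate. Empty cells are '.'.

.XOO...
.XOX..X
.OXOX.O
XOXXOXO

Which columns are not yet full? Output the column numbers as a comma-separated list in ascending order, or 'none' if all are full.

col 0: top cell = '.' → open
col 1: top cell = 'X' → FULL
col 2: top cell = 'O' → FULL
col 3: top cell = 'O' → FULL
col 4: top cell = '.' → open
col 5: top cell = '.' → open
col 6: top cell = '.' → open

Answer: 0,4,5,6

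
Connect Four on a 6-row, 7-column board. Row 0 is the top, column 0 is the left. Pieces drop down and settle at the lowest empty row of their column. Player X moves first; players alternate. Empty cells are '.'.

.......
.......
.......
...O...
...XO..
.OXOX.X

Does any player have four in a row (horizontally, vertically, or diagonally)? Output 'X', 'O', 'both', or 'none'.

none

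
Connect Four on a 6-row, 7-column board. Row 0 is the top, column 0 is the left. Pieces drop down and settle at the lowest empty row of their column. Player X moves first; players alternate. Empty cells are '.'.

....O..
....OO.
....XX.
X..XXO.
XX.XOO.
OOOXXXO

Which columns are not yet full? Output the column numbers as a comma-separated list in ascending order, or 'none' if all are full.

Answer: 0,1,2,3,5,6

Derivation:
col 0: top cell = '.' → open
col 1: top cell = '.' → open
col 2: top cell = '.' → open
col 3: top cell = '.' → open
col 4: top cell = 'O' → FULL
col 5: top cell = '.' → open
col 6: top cell = '.' → open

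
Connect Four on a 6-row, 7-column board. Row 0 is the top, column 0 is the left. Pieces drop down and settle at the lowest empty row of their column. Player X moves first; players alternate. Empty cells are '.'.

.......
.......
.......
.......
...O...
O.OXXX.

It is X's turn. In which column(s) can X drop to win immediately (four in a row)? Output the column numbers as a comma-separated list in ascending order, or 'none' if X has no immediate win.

col 0: drop X → no win
col 1: drop X → no win
col 2: drop X → no win
col 3: drop X → no win
col 4: drop X → no win
col 5: drop X → no win
col 6: drop X → WIN!

Answer: 6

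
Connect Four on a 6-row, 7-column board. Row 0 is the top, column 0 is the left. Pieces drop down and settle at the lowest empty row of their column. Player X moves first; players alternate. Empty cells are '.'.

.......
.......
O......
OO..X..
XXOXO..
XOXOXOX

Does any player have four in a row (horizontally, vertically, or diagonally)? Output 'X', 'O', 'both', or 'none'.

O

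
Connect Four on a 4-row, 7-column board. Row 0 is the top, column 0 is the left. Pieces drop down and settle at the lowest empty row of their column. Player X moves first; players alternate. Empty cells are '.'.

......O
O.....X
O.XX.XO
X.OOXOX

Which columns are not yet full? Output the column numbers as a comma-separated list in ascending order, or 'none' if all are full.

col 0: top cell = '.' → open
col 1: top cell = '.' → open
col 2: top cell = '.' → open
col 3: top cell = '.' → open
col 4: top cell = '.' → open
col 5: top cell = '.' → open
col 6: top cell = 'O' → FULL

Answer: 0,1,2,3,4,5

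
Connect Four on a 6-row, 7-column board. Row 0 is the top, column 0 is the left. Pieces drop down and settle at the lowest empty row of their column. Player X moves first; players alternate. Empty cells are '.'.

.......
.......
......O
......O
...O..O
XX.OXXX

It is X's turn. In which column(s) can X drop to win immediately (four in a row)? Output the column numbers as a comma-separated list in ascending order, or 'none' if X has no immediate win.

Answer: none

Derivation:
col 0: drop X → no win
col 1: drop X → no win
col 2: drop X → no win
col 3: drop X → no win
col 4: drop X → no win
col 5: drop X → no win
col 6: drop X → no win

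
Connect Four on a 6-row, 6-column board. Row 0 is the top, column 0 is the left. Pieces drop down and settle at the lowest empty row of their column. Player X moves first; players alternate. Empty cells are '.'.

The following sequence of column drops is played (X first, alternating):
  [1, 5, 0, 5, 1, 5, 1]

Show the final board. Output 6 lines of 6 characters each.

Answer: ......
......
......
.X...O
.X...O
XX...O

Derivation:
Move 1: X drops in col 1, lands at row 5
Move 2: O drops in col 5, lands at row 5
Move 3: X drops in col 0, lands at row 5
Move 4: O drops in col 5, lands at row 4
Move 5: X drops in col 1, lands at row 4
Move 6: O drops in col 5, lands at row 3
Move 7: X drops in col 1, lands at row 3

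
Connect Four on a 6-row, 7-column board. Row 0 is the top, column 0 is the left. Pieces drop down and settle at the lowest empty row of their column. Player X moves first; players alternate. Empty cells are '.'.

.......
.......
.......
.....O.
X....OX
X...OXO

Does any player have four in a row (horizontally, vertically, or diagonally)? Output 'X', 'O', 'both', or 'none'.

none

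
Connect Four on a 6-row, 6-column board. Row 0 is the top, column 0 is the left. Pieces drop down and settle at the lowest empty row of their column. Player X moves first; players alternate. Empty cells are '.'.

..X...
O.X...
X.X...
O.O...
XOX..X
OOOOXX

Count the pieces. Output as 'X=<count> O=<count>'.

X=9 O=8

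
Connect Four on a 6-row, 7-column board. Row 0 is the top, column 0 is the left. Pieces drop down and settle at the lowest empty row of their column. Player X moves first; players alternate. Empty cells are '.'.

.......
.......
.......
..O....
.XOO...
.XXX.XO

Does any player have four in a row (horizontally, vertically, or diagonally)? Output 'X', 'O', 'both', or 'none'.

none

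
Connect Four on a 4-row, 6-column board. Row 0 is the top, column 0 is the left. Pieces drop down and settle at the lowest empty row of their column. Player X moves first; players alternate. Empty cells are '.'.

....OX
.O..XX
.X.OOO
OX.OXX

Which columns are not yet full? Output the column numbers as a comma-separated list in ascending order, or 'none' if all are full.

Answer: 0,1,2,3

Derivation:
col 0: top cell = '.' → open
col 1: top cell = '.' → open
col 2: top cell = '.' → open
col 3: top cell = '.' → open
col 4: top cell = 'O' → FULL
col 5: top cell = 'X' → FULL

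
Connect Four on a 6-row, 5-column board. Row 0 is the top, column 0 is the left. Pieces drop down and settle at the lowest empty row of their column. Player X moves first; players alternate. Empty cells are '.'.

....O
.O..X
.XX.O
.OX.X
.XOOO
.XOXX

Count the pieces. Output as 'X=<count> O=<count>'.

X=9 O=8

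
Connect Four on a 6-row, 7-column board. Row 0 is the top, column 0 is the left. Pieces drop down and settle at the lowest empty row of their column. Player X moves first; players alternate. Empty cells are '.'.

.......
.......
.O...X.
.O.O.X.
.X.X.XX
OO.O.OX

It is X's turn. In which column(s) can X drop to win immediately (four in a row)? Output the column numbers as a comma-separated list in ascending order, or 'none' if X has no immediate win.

col 0: drop X → no win
col 1: drop X → no win
col 2: drop X → no win
col 3: drop X → no win
col 4: drop X → no win
col 5: drop X → WIN!
col 6: drop X → no win

Answer: 5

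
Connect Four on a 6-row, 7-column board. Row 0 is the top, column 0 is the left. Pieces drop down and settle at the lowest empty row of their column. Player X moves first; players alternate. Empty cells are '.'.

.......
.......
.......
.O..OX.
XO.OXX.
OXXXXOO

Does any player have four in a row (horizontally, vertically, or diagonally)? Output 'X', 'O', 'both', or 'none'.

X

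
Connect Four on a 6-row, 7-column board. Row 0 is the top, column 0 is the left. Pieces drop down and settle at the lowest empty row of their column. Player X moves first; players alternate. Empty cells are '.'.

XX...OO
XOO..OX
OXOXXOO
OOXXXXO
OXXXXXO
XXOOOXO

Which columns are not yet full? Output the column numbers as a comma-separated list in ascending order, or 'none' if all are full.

Answer: 2,3,4

Derivation:
col 0: top cell = 'X' → FULL
col 1: top cell = 'X' → FULL
col 2: top cell = '.' → open
col 3: top cell = '.' → open
col 4: top cell = '.' → open
col 5: top cell = 'O' → FULL
col 6: top cell = 'O' → FULL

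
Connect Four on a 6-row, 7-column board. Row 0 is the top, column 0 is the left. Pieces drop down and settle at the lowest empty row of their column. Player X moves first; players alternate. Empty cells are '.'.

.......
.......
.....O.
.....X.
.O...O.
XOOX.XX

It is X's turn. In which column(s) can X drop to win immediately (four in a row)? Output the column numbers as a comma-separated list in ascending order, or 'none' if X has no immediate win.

Answer: 4

Derivation:
col 0: drop X → no win
col 1: drop X → no win
col 2: drop X → no win
col 3: drop X → no win
col 4: drop X → WIN!
col 5: drop X → no win
col 6: drop X → no win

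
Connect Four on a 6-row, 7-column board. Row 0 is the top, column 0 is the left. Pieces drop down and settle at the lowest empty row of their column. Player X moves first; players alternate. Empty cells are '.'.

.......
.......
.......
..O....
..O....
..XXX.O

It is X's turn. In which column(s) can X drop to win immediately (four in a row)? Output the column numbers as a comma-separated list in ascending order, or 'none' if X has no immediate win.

Answer: 1,5

Derivation:
col 0: drop X → no win
col 1: drop X → WIN!
col 2: drop X → no win
col 3: drop X → no win
col 4: drop X → no win
col 5: drop X → WIN!
col 6: drop X → no win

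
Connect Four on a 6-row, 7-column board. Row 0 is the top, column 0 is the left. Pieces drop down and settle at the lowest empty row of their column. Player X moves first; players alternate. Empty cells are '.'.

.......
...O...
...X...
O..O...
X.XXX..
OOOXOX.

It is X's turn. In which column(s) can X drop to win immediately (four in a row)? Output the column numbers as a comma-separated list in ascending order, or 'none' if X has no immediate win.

Answer: 1,5

Derivation:
col 0: drop X → no win
col 1: drop X → WIN!
col 2: drop X → no win
col 3: drop X → no win
col 4: drop X → no win
col 5: drop X → WIN!
col 6: drop X → no win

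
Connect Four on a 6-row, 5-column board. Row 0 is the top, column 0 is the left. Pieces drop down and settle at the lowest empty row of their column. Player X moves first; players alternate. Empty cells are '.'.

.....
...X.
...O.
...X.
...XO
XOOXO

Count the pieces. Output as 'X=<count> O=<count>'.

X=5 O=5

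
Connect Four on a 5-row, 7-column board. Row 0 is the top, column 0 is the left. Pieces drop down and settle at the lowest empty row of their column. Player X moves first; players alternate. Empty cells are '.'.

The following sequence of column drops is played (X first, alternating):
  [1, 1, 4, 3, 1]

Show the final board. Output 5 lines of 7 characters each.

Answer: .......
.......
.X.....
.O.....
.X.OX..

Derivation:
Move 1: X drops in col 1, lands at row 4
Move 2: O drops in col 1, lands at row 3
Move 3: X drops in col 4, lands at row 4
Move 4: O drops in col 3, lands at row 4
Move 5: X drops in col 1, lands at row 2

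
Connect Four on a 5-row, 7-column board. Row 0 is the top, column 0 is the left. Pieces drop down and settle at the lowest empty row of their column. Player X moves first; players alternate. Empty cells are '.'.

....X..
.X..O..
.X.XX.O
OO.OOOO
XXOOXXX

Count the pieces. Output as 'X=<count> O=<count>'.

X=10 O=10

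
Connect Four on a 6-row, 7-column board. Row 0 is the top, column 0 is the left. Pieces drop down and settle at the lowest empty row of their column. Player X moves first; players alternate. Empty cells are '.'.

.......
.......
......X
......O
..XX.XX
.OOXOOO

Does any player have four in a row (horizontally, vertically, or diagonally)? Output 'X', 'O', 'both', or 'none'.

none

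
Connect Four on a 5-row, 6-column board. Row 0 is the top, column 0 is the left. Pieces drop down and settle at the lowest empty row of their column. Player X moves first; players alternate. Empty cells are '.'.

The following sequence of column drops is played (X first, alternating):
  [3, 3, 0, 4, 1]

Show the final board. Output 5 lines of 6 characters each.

Answer: ......
......
......
...O..
XX.XO.

Derivation:
Move 1: X drops in col 3, lands at row 4
Move 2: O drops in col 3, lands at row 3
Move 3: X drops in col 0, lands at row 4
Move 4: O drops in col 4, lands at row 4
Move 5: X drops in col 1, lands at row 4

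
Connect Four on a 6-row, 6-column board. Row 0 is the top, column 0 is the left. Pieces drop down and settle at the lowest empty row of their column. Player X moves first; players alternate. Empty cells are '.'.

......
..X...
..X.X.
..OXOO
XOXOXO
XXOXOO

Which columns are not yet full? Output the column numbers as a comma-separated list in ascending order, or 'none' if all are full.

col 0: top cell = '.' → open
col 1: top cell = '.' → open
col 2: top cell = '.' → open
col 3: top cell = '.' → open
col 4: top cell = '.' → open
col 5: top cell = '.' → open

Answer: 0,1,2,3,4,5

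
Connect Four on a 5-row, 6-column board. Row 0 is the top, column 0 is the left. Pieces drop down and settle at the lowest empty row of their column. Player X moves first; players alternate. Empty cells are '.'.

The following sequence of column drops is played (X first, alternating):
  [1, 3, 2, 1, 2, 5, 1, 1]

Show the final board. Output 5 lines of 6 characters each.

Move 1: X drops in col 1, lands at row 4
Move 2: O drops in col 3, lands at row 4
Move 3: X drops in col 2, lands at row 4
Move 4: O drops in col 1, lands at row 3
Move 5: X drops in col 2, lands at row 3
Move 6: O drops in col 5, lands at row 4
Move 7: X drops in col 1, lands at row 2
Move 8: O drops in col 1, lands at row 1

Answer: ......
.O....
.X....
.OX...
.XXO.O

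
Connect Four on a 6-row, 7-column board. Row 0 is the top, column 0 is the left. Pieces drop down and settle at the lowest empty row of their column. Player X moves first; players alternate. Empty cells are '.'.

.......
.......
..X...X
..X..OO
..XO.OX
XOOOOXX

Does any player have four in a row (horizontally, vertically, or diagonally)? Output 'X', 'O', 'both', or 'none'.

O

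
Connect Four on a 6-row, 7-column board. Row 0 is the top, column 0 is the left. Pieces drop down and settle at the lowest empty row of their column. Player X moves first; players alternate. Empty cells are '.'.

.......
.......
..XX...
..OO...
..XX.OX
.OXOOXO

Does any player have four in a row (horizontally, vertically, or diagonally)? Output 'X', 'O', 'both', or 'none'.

none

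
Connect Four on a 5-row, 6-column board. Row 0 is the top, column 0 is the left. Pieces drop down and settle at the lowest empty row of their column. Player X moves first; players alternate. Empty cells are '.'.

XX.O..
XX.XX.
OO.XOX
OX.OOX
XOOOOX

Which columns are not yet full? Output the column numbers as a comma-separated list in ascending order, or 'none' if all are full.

col 0: top cell = 'X' → FULL
col 1: top cell = 'X' → FULL
col 2: top cell = '.' → open
col 3: top cell = 'O' → FULL
col 4: top cell = '.' → open
col 5: top cell = '.' → open

Answer: 2,4,5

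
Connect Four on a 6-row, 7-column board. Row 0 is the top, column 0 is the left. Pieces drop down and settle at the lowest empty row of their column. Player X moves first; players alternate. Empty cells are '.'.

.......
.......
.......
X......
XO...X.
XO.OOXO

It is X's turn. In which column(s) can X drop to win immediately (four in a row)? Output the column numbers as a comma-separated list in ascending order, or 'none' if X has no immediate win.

Answer: 0

Derivation:
col 0: drop X → WIN!
col 1: drop X → no win
col 2: drop X → no win
col 3: drop X → no win
col 4: drop X → no win
col 5: drop X → no win
col 6: drop X → no win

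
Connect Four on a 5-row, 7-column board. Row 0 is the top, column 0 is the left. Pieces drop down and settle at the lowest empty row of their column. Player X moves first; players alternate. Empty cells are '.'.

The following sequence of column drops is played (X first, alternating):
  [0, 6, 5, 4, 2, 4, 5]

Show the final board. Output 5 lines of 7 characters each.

Answer: .......
.......
.......
....OX.
X.X.OXO

Derivation:
Move 1: X drops in col 0, lands at row 4
Move 2: O drops in col 6, lands at row 4
Move 3: X drops in col 5, lands at row 4
Move 4: O drops in col 4, lands at row 4
Move 5: X drops in col 2, lands at row 4
Move 6: O drops in col 4, lands at row 3
Move 7: X drops in col 5, lands at row 3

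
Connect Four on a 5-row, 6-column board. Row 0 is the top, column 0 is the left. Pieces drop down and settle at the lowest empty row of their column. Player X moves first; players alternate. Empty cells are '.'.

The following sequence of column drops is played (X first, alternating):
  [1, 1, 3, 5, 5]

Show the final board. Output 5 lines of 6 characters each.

Answer: ......
......
......
.O...X
.X.X.O

Derivation:
Move 1: X drops in col 1, lands at row 4
Move 2: O drops in col 1, lands at row 3
Move 3: X drops in col 3, lands at row 4
Move 4: O drops in col 5, lands at row 4
Move 5: X drops in col 5, lands at row 3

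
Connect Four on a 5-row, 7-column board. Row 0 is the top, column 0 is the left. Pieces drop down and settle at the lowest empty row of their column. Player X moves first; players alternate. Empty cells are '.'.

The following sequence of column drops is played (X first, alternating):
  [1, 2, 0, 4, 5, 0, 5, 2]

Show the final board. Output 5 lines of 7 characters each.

Answer: .......
.......
.......
O.O..X.
XXO.OX.

Derivation:
Move 1: X drops in col 1, lands at row 4
Move 2: O drops in col 2, lands at row 4
Move 3: X drops in col 0, lands at row 4
Move 4: O drops in col 4, lands at row 4
Move 5: X drops in col 5, lands at row 4
Move 6: O drops in col 0, lands at row 3
Move 7: X drops in col 5, lands at row 3
Move 8: O drops in col 2, lands at row 3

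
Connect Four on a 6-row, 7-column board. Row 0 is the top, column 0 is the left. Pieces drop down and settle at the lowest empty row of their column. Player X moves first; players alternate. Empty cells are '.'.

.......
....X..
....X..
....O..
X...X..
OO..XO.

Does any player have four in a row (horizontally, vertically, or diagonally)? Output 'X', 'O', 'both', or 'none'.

none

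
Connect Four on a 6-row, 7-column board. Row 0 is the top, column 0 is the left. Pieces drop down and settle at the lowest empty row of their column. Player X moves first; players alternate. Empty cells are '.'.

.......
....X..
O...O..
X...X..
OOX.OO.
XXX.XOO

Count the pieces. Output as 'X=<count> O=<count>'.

X=8 O=8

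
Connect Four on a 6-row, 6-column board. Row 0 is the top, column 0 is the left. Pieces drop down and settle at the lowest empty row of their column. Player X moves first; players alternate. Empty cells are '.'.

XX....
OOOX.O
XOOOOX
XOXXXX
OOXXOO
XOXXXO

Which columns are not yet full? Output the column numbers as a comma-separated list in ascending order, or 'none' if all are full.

Answer: 2,3,4,5

Derivation:
col 0: top cell = 'X' → FULL
col 1: top cell = 'X' → FULL
col 2: top cell = '.' → open
col 3: top cell = '.' → open
col 4: top cell = '.' → open
col 5: top cell = '.' → open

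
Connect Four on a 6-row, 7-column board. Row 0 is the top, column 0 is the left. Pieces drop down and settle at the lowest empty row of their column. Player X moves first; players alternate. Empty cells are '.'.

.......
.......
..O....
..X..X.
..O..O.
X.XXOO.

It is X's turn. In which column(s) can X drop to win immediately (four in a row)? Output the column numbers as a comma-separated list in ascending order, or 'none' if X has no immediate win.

Answer: 1

Derivation:
col 0: drop X → no win
col 1: drop X → WIN!
col 2: drop X → no win
col 3: drop X → no win
col 4: drop X → no win
col 5: drop X → no win
col 6: drop X → no win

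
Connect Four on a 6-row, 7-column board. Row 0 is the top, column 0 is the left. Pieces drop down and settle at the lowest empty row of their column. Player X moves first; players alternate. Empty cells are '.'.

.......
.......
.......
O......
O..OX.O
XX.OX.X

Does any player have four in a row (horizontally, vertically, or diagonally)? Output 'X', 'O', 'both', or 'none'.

none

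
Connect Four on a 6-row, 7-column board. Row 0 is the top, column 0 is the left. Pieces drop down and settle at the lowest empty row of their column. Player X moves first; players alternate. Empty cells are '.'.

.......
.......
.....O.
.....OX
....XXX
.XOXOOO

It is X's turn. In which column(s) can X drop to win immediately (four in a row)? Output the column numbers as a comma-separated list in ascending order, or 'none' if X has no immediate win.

col 0: drop X → no win
col 1: drop X → no win
col 2: drop X → no win
col 3: drop X → WIN!
col 4: drop X → no win
col 5: drop X → no win
col 6: drop X → no win

Answer: 3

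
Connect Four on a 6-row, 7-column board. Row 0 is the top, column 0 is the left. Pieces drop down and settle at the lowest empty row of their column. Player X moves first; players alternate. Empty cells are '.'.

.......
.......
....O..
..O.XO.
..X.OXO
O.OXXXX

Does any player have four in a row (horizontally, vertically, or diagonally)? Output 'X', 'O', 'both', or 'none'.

X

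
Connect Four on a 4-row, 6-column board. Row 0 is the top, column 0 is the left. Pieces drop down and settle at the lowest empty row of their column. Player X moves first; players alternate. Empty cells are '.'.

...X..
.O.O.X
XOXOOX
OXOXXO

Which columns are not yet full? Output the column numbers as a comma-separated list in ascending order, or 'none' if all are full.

col 0: top cell = '.' → open
col 1: top cell = '.' → open
col 2: top cell = '.' → open
col 3: top cell = 'X' → FULL
col 4: top cell = '.' → open
col 5: top cell = '.' → open

Answer: 0,1,2,4,5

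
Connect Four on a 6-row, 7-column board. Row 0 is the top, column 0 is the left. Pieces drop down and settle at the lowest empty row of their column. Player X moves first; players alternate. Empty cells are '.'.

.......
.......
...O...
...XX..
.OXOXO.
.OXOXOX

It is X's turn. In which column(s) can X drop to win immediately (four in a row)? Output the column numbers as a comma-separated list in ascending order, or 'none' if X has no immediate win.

Answer: 4

Derivation:
col 0: drop X → no win
col 1: drop X → no win
col 2: drop X → no win
col 3: drop X → no win
col 4: drop X → WIN!
col 5: drop X → no win
col 6: drop X → no win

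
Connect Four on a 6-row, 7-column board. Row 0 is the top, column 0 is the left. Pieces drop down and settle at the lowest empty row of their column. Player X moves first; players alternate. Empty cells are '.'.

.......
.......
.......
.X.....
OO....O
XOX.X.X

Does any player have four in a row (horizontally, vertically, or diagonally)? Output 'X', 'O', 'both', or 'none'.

none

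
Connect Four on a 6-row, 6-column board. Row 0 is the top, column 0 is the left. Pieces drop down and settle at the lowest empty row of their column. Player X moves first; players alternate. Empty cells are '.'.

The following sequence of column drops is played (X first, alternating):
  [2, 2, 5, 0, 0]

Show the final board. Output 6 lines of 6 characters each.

Move 1: X drops in col 2, lands at row 5
Move 2: O drops in col 2, lands at row 4
Move 3: X drops in col 5, lands at row 5
Move 4: O drops in col 0, lands at row 5
Move 5: X drops in col 0, lands at row 4

Answer: ......
......
......
......
X.O...
O.X..X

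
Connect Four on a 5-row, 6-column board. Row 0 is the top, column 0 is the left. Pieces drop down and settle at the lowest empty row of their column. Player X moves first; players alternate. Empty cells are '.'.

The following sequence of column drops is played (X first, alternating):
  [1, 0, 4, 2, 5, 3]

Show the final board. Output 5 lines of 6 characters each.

Move 1: X drops in col 1, lands at row 4
Move 2: O drops in col 0, lands at row 4
Move 3: X drops in col 4, lands at row 4
Move 4: O drops in col 2, lands at row 4
Move 5: X drops in col 5, lands at row 4
Move 6: O drops in col 3, lands at row 4

Answer: ......
......
......
......
OXOOXX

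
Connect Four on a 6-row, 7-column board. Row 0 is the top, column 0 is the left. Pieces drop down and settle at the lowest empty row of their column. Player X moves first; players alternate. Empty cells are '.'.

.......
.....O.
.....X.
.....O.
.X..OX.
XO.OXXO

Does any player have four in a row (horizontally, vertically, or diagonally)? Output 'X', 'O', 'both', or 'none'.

none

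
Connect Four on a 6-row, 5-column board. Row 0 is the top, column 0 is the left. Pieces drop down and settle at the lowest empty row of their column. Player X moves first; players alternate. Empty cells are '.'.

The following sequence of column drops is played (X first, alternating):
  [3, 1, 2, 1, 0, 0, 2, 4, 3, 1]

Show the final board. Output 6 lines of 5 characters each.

Move 1: X drops in col 3, lands at row 5
Move 2: O drops in col 1, lands at row 5
Move 3: X drops in col 2, lands at row 5
Move 4: O drops in col 1, lands at row 4
Move 5: X drops in col 0, lands at row 5
Move 6: O drops in col 0, lands at row 4
Move 7: X drops in col 2, lands at row 4
Move 8: O drops in col 4, lands at row 5
Move 9: X drops in col 3, lands at row 4
Move 10: O drops in col 1, lands at row 3

Answer: .....
.....
.....
.O...
OOXX.
XOXXO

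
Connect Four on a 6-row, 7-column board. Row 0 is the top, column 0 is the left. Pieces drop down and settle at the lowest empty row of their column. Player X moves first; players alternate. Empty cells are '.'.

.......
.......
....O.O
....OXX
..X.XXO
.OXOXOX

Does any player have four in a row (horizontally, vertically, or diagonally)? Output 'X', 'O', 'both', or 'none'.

none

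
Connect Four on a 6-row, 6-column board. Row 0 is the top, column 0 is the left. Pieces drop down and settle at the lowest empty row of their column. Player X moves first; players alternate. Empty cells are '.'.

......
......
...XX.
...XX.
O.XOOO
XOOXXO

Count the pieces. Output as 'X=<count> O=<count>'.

X=8 O=7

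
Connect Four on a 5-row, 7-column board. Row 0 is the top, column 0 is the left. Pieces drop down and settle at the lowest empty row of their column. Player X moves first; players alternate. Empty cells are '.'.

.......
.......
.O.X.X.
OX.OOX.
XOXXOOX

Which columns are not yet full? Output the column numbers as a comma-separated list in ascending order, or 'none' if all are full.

Answer: 0,1,2,3,4,5,6

Derivation:
col 0: top cell = '.' → open
col 1: top cell = '.' → open
col 2: top cell = '.' → open
col 3: top cell = '.' → open
col 4: top cell = '.' → open
col 5: top cell = '.' → open
col 6: top cell = '.' → open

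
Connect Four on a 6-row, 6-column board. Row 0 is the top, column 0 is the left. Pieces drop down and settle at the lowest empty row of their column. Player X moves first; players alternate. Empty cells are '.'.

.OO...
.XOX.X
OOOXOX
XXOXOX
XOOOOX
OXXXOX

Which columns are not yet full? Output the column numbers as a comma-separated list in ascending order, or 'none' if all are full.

col 0: top cell = '.' → open
col 1: top cell = 'O' → FULL
col 2: top cell = 'O' → FULL
col 3: top cell = '.' → open
col 4: top cell = '.' → open
col 5: top cell = '.' → open

Answer: 0,3,4,5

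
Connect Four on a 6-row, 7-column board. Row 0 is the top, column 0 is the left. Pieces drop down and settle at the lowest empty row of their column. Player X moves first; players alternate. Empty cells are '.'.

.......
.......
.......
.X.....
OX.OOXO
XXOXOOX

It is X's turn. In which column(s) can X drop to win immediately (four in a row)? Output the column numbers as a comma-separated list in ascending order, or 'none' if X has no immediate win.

col 0: drop X → no win
col 1: drop X → WIN!
col 2: drop X → no win
col 3: drop X → no win
col 4: drop X → no win
col 5: drop X → no win
col 6: drop X → no win

Answer: 1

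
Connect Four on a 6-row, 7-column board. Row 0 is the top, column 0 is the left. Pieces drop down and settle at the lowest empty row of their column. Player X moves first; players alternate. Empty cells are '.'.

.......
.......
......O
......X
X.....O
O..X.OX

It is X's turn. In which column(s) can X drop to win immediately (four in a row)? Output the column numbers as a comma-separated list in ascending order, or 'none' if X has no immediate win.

col 0: drop X → no win
col 1: drop X → no win
col 2: drop X → no win
col 3: drop X → no win
col 4: drop X → no win
col 5: drop X → no win
col 6: drop X → no win

Answer: none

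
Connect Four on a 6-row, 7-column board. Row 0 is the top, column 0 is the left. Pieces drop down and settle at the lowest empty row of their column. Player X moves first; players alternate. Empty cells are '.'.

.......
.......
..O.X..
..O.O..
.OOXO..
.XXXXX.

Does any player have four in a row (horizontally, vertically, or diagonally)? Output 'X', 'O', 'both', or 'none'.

X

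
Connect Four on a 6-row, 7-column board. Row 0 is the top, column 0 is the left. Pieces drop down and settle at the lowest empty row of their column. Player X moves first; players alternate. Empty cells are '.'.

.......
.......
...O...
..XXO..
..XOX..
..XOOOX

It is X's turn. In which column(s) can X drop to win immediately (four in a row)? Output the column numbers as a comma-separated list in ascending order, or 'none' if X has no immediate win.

Answer: 2

Derivation:
col 0: drop X → no win
col 1: drop X → no win
col 2: drop X → WIN!
col 3: drop X → no win
col 4: drop X → no win
col 5: drop X → no win
col 6: drop X → no win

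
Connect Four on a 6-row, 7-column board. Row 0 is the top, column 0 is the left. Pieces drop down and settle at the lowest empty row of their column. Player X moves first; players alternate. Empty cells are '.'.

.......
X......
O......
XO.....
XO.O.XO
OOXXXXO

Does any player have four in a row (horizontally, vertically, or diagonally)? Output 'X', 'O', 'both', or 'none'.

X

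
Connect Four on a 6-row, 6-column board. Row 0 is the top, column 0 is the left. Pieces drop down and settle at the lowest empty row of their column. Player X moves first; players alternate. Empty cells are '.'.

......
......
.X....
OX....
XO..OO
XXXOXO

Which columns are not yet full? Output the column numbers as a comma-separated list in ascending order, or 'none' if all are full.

Answer: 0,1,2,3,4,5

Derivation:
col 0: top cell = '.' → open
col 1: top cell = '.' → open
col 2: top cell = '.' → open
col 3: top cell = '.' → open
col 4: top cell = '.' → open
col 5: top cell = '.' → open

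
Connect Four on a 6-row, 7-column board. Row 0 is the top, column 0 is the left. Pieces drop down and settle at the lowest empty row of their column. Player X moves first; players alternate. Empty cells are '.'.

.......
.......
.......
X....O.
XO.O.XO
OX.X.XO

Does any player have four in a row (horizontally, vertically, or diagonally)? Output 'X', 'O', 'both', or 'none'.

none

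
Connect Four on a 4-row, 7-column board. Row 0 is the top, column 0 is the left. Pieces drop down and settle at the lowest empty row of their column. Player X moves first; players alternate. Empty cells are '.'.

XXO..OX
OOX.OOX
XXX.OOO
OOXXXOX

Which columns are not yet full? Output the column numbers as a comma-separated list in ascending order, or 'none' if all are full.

col 0: top cell = 'X' → FULL
col 1: top cell = 'X' → FULL
col 2: top cell = 'O' → FULL
col 3: top cell = '.' → open
col 4: top cell = '.' → open
col 5: top cell = 'O' → FULL
col 6: top cell = 'X' → FULL

Answer: 3,4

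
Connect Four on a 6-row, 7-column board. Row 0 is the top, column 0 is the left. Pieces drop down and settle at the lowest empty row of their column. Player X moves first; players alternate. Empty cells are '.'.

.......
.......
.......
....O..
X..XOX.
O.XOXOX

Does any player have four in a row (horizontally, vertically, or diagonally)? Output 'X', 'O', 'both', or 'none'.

none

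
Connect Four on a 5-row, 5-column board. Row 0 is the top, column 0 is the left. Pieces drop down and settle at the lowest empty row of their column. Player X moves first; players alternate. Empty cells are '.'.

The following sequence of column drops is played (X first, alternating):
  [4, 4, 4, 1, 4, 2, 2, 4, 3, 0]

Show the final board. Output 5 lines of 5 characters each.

Move 1: X drops in col 4, lands at row 4
Move 2: O drops in col 4, lands at row 3
Move 3: X drops in col 4, lands at row 2
Move 4: O drops in col 1, lands at row 4
Move 5: X drops in col 4, lands at row 1
Move 6: O drops in col 2, lands at row 4
Move 7: X drops in col 2, lands at row 3
Move 8: O drops in col 4, lands at row 0
Move 9: X drops in col 3, lands at row 4
Move 10: O drops in col 0, lands at row 4

Answer: ....O
....X
....X
..X.O
OOOXX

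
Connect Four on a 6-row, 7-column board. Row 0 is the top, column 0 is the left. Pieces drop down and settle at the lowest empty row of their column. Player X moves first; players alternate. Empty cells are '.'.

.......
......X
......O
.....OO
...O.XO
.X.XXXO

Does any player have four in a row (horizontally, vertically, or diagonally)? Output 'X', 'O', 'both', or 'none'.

O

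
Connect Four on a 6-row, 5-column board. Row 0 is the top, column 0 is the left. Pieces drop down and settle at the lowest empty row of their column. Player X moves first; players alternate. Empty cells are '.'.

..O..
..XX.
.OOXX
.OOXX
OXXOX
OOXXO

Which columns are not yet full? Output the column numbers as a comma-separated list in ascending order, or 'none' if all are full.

col 0: top cell = '.' → open
col 1: top cell = '.' → open
col 2: top cell = 'O' → FULL
col 3: top cell = '.' → open
col 4: top cell = '.' → open

Answer: 0,1,3,4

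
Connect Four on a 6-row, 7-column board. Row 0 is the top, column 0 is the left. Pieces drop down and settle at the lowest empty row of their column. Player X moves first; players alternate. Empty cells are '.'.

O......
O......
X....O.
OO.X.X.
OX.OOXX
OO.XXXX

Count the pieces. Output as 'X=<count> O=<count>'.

X=10 O=10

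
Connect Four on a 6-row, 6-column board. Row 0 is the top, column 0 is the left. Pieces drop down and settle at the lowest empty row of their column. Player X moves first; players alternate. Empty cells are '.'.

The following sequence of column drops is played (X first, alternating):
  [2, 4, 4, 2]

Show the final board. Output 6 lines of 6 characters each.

Answer: ......
......
......
......
..O.X.
..X.O.

Derivation:
Move 1: X drops in col 2, lands at row 5
Move 2: O drops in col 4, lands at row 5
Move 3: X drops in col 4, lands at row 4
Move 4: O drops in col 2, lands at row 4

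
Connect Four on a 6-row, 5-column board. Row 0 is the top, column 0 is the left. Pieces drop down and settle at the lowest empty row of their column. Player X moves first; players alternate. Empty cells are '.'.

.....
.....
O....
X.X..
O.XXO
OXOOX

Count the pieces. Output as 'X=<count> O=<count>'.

X=6 O=6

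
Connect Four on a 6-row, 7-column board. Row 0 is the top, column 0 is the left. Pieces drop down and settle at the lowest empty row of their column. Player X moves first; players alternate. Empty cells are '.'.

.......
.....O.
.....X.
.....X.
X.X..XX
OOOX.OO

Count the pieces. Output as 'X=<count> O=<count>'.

X=7 O=6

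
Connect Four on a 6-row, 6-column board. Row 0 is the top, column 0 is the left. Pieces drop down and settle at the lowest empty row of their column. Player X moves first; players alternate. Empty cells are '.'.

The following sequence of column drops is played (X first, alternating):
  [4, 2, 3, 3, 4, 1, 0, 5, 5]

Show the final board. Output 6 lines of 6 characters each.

Answer: ......
......
......
......
...OXX
XOOXXO

Derivation:
Move 1: X drops in col 4, lands at row 5
Move 2: O drops in col 2, lands at row 5
Move 3: X drops in col 3, lands at row 5
Move 4: O drops in col 3, lands at row 4
Move 5: X drops in col 4, lands at row 4
Move 6: O drops in col 1, lands at row 5
Move 7: X drops in col 0, lands at row 5
Move 8: O drops in col 5, lands at row 5
Move 9: X drops in col 5, lands at row 4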